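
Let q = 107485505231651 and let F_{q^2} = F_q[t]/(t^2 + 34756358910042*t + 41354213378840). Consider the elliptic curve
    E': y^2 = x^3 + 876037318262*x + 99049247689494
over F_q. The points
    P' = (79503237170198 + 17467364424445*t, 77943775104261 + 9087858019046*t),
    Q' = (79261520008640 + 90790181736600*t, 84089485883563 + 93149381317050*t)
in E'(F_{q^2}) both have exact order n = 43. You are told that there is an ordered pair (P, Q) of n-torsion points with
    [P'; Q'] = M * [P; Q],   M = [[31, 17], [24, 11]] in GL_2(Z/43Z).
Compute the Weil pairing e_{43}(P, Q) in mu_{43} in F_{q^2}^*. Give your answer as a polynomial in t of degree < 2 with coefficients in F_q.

The 43-Weil pairing on E[43] over F_{107485505231651} is alternating-bilinear: e_{43}(P',Q') = e_{43}(P,Q)^det(M).
Inverting 19 mod 43: 34. Thus e_{43}(P,Q) = e(P',Q')^{34}.
Miller loop for e_{43} over F_{107485505231651^2}: bits of 43 = 101011; 5 double steps + 3 add steps, l/v at each.
Result: e(P',Q') = 68248321942211 + 86364955309162*t.
Thus e_{43}(P,Q) = 80132056114611 + 62348277234278*t.

80132056114611 + 62348277234278*t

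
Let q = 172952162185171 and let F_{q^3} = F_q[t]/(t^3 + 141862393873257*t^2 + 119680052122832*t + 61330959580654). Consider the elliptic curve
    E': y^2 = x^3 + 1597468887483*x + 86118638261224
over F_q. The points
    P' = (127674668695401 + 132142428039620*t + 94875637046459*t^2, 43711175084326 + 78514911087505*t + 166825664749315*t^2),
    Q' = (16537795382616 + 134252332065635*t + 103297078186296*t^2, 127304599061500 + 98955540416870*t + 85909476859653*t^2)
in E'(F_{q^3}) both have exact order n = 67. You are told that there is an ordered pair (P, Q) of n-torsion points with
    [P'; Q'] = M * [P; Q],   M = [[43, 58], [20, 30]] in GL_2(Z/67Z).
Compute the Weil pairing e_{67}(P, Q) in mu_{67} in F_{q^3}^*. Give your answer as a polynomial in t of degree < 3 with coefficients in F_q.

59603351804020 + 169219180336263*t + 163930638155374*t^2

e_{67}(aP+bQ,cP+dQ) = e_{67}(P,Q)^(ad-bc); with (a,b,c,d)=(43,58,20,30) this gives the det-67 law.
det(M) mod 67 = 63; its inverse in (Z/67)^* is 50 (check: 63*50 mod 67 = 1).
Double-and-add over 1000011: 7-1 doublings, 3-1 additions; each step l_{T,T}/v_{2T} or l_{T,P'}/v at Q'+S for random S.
Miller gives e_{67}(P',Q') = 68400696174110 + 158627618998162*t + 25550996203820*t^2 in F_{172952162185171^3}.
Hence e(P,Q) = 59603351804020 + 169219180336263*t + 163930638155374*t^2 in F_{172952162185171^3}^*.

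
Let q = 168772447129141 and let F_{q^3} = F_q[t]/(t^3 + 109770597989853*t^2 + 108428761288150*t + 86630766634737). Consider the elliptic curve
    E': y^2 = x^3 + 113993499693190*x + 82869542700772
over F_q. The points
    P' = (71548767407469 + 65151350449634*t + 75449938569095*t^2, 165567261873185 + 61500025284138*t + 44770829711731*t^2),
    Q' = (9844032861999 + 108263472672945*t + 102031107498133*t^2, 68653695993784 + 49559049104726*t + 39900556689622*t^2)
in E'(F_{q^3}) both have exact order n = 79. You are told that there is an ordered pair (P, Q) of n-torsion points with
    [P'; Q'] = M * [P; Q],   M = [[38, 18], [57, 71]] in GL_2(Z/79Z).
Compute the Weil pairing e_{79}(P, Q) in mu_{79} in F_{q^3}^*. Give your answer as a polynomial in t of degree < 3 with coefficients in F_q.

e_{79} is bilinear + alternating on E[79], so e_{79}(38*P + 18*Q, 57*P + 71*Q) = e_{79}(P,Q)^(38*71-18*57).
det M = 38*71 - 18*57 = 1672 = 13 (mod 79); 13^{-1} = 73 (mod 79).
Double-and-add over 1001111: 7-1 doublings, 5-1 additions; each step l_{T,T}/v_{2T} or l_{T,P'}/v at Q'+S for random S.
Result: e(P',Q') = 34441661295009 + 98402608865464*t + 119208713579711*t^2.
Thus e_{79}(P,Q) = 32268226870108 + 33717565599660*t + 20277707327409*t^2.

32268226870108 + 33717565599660*t + 20277707327409*t^2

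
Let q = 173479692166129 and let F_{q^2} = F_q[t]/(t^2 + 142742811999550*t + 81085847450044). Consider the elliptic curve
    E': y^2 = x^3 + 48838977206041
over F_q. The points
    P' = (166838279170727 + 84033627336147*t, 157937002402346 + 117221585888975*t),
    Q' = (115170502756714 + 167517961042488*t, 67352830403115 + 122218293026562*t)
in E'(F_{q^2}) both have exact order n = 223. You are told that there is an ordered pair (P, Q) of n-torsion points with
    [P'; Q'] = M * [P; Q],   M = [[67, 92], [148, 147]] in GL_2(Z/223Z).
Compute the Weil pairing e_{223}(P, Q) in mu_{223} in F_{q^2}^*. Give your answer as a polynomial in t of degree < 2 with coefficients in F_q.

66204109132807 + 99993953413051*t

The 223-Weil pairing on E[223] over F_{173479692166129} is alternating-bilinear: e_{223}(P',Q') = e_{223}(P,Q)^det(M).
det M = 67*147 - 92*148 = -3767 = 24 (mod 223); 24^{-1} = 158 (mod 223).
8-bit Miller (11011111) on E'/F_{173479692166129} with a'=0, b'=48838977206041: accumulate tangent/chord ratios at Q'+S and P'+S'.
Result: e(P',Q') = 69834352484050 + 135683710609115*t.
e_{223}(P,Q) = (69834352484050 + 135683710609115*t)^{158} = 66204109132807 + 99993953413051*t.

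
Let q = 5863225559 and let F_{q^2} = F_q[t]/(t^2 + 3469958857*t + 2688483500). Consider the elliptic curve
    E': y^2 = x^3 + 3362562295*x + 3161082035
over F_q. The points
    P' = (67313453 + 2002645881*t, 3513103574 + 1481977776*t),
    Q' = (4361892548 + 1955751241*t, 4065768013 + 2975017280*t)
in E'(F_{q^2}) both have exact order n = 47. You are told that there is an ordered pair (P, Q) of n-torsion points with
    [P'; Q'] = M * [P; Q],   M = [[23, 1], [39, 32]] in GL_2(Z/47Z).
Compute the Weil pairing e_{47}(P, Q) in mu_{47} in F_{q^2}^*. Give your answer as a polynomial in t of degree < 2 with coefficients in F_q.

2959372553 + 1045315721*t

e_{47} is bilinear + alternating on E[47], so e_{47}(23*P + 1*Q, 39*P + 32*Q) = e_{47}(P,Q)^(23*32-1*39).
det M = 23*32 - 1*39 = 697 = 39 (mod 47); 39^{-1} = 41 (mod 47).
Miller loop for e_{47} over F_{5863225559^2}: bits of 47 = 101111; 5 double steps + 4 add steps, l/v at each.
e_{47}(P',Q') = 2671113991 + 2604011336*t.
Finally e_{47}(P,Q) = 2959372553 + 1045315721*t.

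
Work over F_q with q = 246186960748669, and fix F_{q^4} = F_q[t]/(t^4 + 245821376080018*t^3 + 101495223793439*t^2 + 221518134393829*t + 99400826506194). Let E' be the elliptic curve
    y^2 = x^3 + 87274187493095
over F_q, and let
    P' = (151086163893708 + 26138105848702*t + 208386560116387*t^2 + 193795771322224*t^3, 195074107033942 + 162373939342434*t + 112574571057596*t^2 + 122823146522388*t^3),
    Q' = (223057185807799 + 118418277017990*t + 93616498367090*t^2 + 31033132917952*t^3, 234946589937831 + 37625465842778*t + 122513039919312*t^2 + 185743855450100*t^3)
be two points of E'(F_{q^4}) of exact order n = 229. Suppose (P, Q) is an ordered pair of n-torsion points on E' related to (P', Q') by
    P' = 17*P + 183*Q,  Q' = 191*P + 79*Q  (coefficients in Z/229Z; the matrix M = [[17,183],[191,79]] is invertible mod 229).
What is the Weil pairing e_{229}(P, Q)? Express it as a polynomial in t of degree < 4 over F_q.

Under M = [[17,183],[191,79]] in GL_2(Z/229), e_{229}(P',Q') = e_{229}(P,Q)^(17*79-183*191 mod 229).
det M = 17*79 - 183*191 = -33610 = 53 (mod 229); 53^{-1} = 121 (mod 229).
n = 229 = (11100101)_2 (8 bits, wt 5); accumulate f_{229,P'}(Q'+S)/f_{229,P'}(S) along the 7-step ladder.
The quotient is 149588055225687 + 162564135714839*t + 169450820830297*t^2 + 38993761642823*t^3.
Thus e_{229}(P,Q) = 24450980589956 + 208124437964134*t + 106201449132447*t^2 + 138330866816048*t^3.

24450980589956 + 208124437964134*t + 106201449132447*t^2 + 138330866816048*t^3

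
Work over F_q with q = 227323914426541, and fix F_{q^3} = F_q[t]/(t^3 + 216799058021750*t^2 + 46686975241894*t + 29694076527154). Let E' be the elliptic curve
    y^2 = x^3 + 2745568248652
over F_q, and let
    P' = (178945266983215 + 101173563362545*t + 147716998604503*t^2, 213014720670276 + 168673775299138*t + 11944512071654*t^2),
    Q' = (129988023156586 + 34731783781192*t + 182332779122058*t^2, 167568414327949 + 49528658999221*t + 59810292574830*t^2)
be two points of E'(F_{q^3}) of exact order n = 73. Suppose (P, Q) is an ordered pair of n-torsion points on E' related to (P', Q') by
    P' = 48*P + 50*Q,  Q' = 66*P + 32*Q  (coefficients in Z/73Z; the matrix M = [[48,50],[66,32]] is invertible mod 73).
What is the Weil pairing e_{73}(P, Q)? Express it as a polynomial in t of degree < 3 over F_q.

128830764935562 + 68650255546138*t + 31753559674795*t^2

Since e_{73}(P,P)=e_{73}(Q,Q)=1 and e_{73}(Q,P)=e_{73}(P,Q)^{-1}, expanding e_{73}(48*P + 50*Q,66*P + 32*Q) leaves e(P,Q)^det(M).
det M = 48*32 - 50*66 = -1764 = 61 (mod 73); 61^{-1} = 6 (mod 73).
Run Miller on y^2=x^3+2745568248652 over F_{227323914426541}: ladder 1001001 (7 bits); e = f_P(D_Q)/f_Q(D_P).
So e_{73}(P',Q') = 165889544490619 + 49631291299841*t + 66927227660340*t^2.
(165889544490619 + 49631291299841*t + 66927227660340*t^2)^{6} mod (227323914426541,f) = 128830764935562 + 68650255546138*t + 31753559674795*t^2.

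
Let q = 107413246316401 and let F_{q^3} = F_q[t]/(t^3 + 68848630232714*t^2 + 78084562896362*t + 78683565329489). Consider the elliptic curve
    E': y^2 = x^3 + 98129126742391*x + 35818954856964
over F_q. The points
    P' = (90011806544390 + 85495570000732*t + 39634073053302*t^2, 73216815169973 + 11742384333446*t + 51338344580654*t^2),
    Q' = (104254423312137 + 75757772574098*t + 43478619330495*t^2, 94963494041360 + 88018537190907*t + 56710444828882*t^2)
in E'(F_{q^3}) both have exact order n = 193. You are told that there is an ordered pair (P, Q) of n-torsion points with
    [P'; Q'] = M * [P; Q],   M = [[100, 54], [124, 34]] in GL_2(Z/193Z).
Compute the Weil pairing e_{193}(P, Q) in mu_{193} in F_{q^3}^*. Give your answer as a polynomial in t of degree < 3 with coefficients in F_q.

Under M = [[100,54],[124,34]] in GL_2(Z/193), e_{193}(P',Q') = e_{193}(P,Q)^(100*34-54*124 mod 193).
100*34 - 54*124 = -3296; reduced mod 193: det = 178, inverse 90.
Run Miller on y^2=x^3+98129126742391*x+35818954856964 over F_{107413246316401}: ladder 11000001 (8 bits); e = f_P(D_Q)/f_Q(D_P).
Result: e(P',Q') = 88912082818828 + 100713766940027*t + 32826932667193*t^2.
Hence e(P,Q) = 21579098402889 + 84966881237356*t + 65891197912847*t^2 in F_{107413246316401^3}^*.

21579098402889 + 84966881237356*t + 65891197912847*t^2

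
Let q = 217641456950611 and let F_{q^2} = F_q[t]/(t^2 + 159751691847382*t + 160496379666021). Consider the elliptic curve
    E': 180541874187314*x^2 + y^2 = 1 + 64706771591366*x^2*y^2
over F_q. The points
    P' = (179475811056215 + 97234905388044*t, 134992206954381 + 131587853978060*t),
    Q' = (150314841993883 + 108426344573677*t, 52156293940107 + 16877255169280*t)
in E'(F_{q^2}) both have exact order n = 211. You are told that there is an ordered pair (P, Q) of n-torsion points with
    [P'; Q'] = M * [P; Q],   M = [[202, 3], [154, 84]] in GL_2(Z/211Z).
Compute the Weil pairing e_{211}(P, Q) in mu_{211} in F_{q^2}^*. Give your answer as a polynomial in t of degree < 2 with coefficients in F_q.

Under M = [[202,3],[154,84]] in GL_2(Z/211), e_{211}(P',Q') = e_{211}(P,Q)^(202*84-3*154 mod 211).
Hence e(P,Q) = e(P',Q')^{22} where 22 = 48^{-1} mod 211.
Map (x,y)_Ed via u=(1+y)/(1-y), v=(1+y)/((1-y)x) to Montgomery A=115997122072736,B=38208244858568; then to (a',b')=(109104246440770,137146946731037).
Run Miller on y^2=x^3+109104246440770*x+137146946731037 over F_{217641456950611}: ladder 11010011 (8 bits); e = f_P(D_Q)/f_Q(D_P).
So e_{211}(P',Q') = 23601767784576 + 110019535818533*t.
Finally e_{211}(P,Q) = 117909293410722 + 159395881345077*t.

117909293410722 + 159395881345077*t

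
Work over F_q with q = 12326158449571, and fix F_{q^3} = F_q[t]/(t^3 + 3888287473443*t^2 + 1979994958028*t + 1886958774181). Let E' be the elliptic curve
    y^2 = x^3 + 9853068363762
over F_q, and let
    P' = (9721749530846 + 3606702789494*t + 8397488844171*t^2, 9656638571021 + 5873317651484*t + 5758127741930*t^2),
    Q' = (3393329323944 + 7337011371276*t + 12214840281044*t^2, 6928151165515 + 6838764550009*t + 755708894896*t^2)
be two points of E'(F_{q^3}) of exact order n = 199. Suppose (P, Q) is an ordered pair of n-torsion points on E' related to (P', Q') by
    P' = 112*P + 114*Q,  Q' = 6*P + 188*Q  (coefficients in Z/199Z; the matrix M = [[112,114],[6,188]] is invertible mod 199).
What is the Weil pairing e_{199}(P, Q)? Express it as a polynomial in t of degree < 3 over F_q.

Under M = [[112,114],[6,188]] in GL_2(Z/199), e_{199}(P',Q') = e_{199}(P,Q)^(112*188-114*6 mod 199).
So e_{199}(P,Q) = e_{199}(P',Q')^{78}, since 74*78 = 1 mod 199.
Run Miller on y^2=x^3+9853068363762 over F_{12326158449571}: ladder 11000111 (8 bits); e = f_P(D_Q)/f_Q(D_P).
So e_{199}(P',Q') = 568794199135 + 1718330832853*t + 6753850541360*t^2.
e_{199}(P,Q) = (568794199135 + 1718330832853*t + 6753850541360*t^2)^{78} = 9837244874154 + 10261867607754*t + 3682818734445*t^2.

9837244874154 + 10261867607754*t + 3682818734445*t^2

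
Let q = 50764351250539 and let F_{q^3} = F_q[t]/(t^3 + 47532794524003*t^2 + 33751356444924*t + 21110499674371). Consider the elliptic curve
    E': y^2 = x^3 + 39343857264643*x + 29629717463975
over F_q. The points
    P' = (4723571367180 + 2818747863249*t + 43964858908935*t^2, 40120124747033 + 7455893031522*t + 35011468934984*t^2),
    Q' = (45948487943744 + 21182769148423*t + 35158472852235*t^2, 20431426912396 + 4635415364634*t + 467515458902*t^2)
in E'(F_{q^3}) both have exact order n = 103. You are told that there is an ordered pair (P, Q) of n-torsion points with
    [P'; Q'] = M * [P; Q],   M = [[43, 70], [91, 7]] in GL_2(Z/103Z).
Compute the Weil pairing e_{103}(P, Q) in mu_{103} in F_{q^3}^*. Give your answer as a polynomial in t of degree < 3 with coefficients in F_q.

e_{103}(aP+bQ,cP+dQ) = e_{103}(P,Q)^(ad-bc); with (a,b,c,d)=(43,70,91,7) this gives the det-103 law.
Inverting 8 mod 103: 13. Thus e_{103}(P,Q) = e(P',Q')^{13}.
n = 103 = (1100111)_2 (7 bits, wt 5); accumulate f_{103,P'}(Q'+S)/f_{103,P'}(S) along the 6-step ladder.
The quotient is 43423035802061 + 8724858721377*t + 28173418881462*t^2.
Thus e_{103}(P,Q) = 18126217831775 + 29057713199043*t + 41970388247042*t^2.

18126217831775 + 29057713199043*t + 41970388247042*t^2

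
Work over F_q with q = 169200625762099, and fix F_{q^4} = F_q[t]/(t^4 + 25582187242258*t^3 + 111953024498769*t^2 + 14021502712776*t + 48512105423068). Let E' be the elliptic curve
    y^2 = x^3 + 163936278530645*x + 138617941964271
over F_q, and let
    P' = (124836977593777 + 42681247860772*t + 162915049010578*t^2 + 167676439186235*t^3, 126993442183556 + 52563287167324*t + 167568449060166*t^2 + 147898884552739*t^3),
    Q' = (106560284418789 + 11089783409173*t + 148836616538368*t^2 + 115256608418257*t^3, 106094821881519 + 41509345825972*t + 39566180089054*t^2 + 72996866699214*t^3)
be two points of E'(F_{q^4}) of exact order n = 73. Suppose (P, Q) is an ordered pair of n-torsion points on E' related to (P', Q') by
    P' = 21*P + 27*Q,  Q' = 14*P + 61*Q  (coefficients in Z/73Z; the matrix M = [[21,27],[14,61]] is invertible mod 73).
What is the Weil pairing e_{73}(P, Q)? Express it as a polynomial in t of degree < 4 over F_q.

e_{73} is bilinear + alternating on E[73], so e_{73}(21*P + 27*Q, 14*P + 61*Q) = e_{73}(P,Q)^(21*61-27*14).
det M = 21*61 - 27*14 = 903 = 27 (mod 73); 27^{-1} = 46 (mod 73).
Miller loop for e_{73} over F_{169200625762099^4}: bits of 73 = 1001001; 6 double steps + 2 add steps, l/v at each.
Result: e(P',Q') = 36263575328293 + 15615598546287*t + 37052236993303*t^2 + 114835264967974*t^3.
Raise to 46: e(P,Q) = 39299818283280 + 47067694029714*t + 139317212460183*t^2 + 163226223965113*t^3 in mu_{73}.

39299818283280 + 47067694029714*t + 139317212460183*t^2 + 163226223965113*t^3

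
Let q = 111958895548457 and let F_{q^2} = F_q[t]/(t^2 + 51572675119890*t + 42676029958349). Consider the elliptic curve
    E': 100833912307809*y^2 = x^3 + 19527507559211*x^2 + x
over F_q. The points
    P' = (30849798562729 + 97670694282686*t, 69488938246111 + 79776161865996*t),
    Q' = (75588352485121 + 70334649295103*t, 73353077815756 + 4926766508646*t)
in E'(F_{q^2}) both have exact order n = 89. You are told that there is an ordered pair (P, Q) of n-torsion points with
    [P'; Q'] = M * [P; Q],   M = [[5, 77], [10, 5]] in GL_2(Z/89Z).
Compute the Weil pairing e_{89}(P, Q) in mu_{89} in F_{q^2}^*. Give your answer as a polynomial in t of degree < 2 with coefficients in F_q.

94610869816468 + 9434988751714*t

The 89-Weil pairing on E[89] over F_{111958895548457} is alternating-bilinear: e_{89}(P',Q') = e_{89}(P,Q)^det(M).
Hence e(P,Q) = e(P',Q')^{62} where 62 = 56^{-1} mod 89.
Montgomery->Weierstrass: x_W = 17163857483708*x+6947818131512, y_W=17163857483708*y on F_{111958895548457}; lands on y^2=x^3+106753795270333*x.
Run Miller on y^2=x^3+106753795270333*x over F_{111958895548457}: ladder 1011001 (7 bits); e = f_P(D_Q)/f_Q(D_P).
Miller gives e_{89}(P',Q') = 29660148480020 + 96545458713927*t in F_{111958895548457^2}.
Finally e_{89}(P,Q) = 94610869816468 + 9434988751714*t.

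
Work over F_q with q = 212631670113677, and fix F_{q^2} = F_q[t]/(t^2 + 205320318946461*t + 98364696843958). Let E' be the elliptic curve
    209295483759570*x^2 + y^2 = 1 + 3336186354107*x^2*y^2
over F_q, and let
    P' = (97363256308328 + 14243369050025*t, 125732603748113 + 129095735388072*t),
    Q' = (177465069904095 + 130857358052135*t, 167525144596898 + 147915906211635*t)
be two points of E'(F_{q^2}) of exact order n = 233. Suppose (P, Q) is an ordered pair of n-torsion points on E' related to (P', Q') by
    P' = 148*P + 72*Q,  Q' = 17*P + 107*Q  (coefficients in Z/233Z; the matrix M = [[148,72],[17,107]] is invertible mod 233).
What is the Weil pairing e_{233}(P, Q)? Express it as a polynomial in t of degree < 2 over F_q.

5233873655093 + 140851927875823*t

Since e_{233}(P,P)=e_{233}(Q,Q)=1 and e_{233}(Q,P)=e_{233}(P,Q)^{-1}, expanding e_{233}(148*P + 72*Q,17*P + 107*Q) leaves e(P,Q)^det(M).
Hence e(P,Q) = e(P',Q')^{153} where 153 = 166^{-1} mod 233.
Map (x,y)_Ed via u=(1+y)/(1-y), v=(1+y)/((1-y)x) to Montgomery A=0,B=12108454370140; then to (a',b')=(101184058969141,0).
Miller loop for e_{233} over F_{212631670113677^2}: bits of 233 = 11101001; 7 double steps + 4 add steps, l/v at each.
Miller gives e_{233}(P',Q') = 103973553879675 + 135243479171965*t in F_{212631670113677^2}.
Thus e_{233}(P,Q) = 5233873655093 + 140851927875823*t.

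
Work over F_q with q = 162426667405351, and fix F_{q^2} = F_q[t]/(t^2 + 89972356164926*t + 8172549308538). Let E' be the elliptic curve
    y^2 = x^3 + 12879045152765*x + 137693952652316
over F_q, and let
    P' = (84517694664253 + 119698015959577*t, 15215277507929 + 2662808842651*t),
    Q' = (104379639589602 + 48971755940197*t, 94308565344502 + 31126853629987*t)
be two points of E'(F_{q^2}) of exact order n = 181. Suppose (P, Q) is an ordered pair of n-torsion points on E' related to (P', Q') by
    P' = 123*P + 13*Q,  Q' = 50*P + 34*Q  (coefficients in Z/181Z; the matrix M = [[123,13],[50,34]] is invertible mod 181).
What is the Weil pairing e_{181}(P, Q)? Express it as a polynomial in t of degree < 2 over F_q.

Alternating bilinearity on E[181] (values in mu_{181} in F_{162426667405351^2}) gives e(P',Q') = e(P,Q)^det(M).
So e_{181}(P,Q) = e_{181}(P',Q')^{109}, since 93*109 = 1 mod 181.
Run Miller on y^2=x^3+12879045152765*x+137693952652316 over F_{162426667405351}: ladder 10110101 (8 bits); e = f_P(D_Q)/f_Q(D_P).
f_P(D_Q)/f_Q(D_P) = 131685312414003 + 109054583515974*t.
Hence e(P,Q) = 135785708063521 + 117969867871134*t in F_{162426667405351^2}^*.

135785708063521 + 117969867871134*t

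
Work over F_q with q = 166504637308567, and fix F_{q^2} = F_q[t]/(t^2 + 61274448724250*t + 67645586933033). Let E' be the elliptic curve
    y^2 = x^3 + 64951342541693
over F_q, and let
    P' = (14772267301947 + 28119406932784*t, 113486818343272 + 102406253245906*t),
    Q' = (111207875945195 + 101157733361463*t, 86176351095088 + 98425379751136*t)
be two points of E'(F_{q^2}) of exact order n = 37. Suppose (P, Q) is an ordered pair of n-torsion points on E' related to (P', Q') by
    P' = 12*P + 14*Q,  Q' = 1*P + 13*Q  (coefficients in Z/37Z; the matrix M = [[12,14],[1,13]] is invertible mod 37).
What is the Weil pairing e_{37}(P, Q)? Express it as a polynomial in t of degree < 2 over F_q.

The 37-Weil pairing on E[37] over F_{166504637308567} is alternating-bilinear: e_{37}(P',Q') = e_{37}(P,Q)^det(M).
So e_{37}(P,Q) = e_{37}(P',Q')^{6}, since 31*6 = 1 mod 37.
6-bit Miller (100101) on E'/F_{166504637308567} with a'=0, b'=64951342541693: accumulate tangent/chord ratios at Q'+S and P'+S'.
e_{37}(P',Q') = 76805464912091 + 22158727837610*t.
Thus e_{37}(P,Q) = 161113833338357 + 55849394194296*t.

161113833338357 + 55849394194296*t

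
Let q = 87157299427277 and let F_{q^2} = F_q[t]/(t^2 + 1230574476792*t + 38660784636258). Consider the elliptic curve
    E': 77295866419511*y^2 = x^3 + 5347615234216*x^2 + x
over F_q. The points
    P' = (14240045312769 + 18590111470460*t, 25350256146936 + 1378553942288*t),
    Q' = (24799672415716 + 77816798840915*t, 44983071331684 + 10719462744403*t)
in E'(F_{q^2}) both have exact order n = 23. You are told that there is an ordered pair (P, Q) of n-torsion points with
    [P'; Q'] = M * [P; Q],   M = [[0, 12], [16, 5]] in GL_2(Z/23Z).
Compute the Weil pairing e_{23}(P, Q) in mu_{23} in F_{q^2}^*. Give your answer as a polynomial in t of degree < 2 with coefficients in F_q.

Under M = [[0,12],[16,5]] in GL_2(Z/23), e_{23}(P',Q') = e_{23}(P,Q)^(0*5-12*16 mod 23).
So e_{23}(P,Q) = e_{23}(P',Q')^{20}, since 15*20 = 1 mod 23.
Undo Montgomery via alpha=56033279266789, beta=24610793986086: (a',b')=(65396877765785,44958096779716) over F_{87157299427277}.
n = 23 = (10111)_2 (5 bits, wt 4); accumulate f_{23,P'}(Q'+S)/f_{23,P'}(S) along the 4-step ladder.
The quotient is 10525317885033 + 1019351332563*t.
(10525317885033 + 1019351332563*t)^{20} mod (87157299427277,f) = 6621342735335 + 51139147881862*t.

6621342735335 + 51139147881862*t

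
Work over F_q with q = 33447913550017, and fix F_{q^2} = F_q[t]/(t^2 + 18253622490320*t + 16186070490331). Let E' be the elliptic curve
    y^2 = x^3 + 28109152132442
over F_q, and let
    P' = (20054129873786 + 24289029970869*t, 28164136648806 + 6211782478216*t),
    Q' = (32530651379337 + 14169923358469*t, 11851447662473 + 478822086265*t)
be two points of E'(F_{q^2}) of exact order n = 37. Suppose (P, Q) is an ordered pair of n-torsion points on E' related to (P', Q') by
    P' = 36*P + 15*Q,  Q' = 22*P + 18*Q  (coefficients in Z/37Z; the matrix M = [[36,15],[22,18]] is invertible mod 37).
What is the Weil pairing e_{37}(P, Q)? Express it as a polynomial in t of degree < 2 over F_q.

28250674695976 + 2945603154664*t

e_{37} is bilinear + alternating on E[37], so e_{37}(36*P + 15*Q, 22*P + 18*Q) = e_{37}(P,Q)^(36*18-15*22).
det M = 36*18 - 15*22 = 318 = 22 (mod 37); 22^{-1} = 32 (mod 37).
Build f_{37,P'} and f_{37,Q'} via the 6-bit ladder of 37=100101_2; evaluate at shifted divisors; quotient in F_{33447913550017^2}.
Result: e(P',Q') = 1533519875524 + 18785469133561*t.
Raise to 32: e(P,Q) = 28250674695976 + 2945603154664*t in mu_{37}.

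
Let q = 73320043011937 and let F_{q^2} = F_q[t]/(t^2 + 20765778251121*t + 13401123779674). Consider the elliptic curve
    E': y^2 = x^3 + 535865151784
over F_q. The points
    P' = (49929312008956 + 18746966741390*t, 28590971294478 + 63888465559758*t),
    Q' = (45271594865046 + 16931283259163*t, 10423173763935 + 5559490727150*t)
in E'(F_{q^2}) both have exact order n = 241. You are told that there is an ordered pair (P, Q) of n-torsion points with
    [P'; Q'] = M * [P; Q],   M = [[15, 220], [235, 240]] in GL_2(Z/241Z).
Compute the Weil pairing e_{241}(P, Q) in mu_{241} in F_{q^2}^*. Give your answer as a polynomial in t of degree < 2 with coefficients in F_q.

Under M = [[15,220],[235,240]] in GL_2(Z/241), e_{241}(P',Q') = e_{241}(P,Q)^(15*240-220*235 mod 241).
det(M) mod 241 = 100; its inverse in (Z/241)^* is 94 (check: 100*94 mod 241 = 1).
Run Miller on y^2=x^3+535865151784 over F_{73320043011937}: ladder 11110001 (8 bits); e = f_P(D_Q)/f_Q(D_P).
e_{241}(P',Q') = 41815749610366 + 67461128690640*t.
Thus e_{241}(P,Q) = 46246951129184 + 18307674347799*t.

46246951129184 + 18307674347799*t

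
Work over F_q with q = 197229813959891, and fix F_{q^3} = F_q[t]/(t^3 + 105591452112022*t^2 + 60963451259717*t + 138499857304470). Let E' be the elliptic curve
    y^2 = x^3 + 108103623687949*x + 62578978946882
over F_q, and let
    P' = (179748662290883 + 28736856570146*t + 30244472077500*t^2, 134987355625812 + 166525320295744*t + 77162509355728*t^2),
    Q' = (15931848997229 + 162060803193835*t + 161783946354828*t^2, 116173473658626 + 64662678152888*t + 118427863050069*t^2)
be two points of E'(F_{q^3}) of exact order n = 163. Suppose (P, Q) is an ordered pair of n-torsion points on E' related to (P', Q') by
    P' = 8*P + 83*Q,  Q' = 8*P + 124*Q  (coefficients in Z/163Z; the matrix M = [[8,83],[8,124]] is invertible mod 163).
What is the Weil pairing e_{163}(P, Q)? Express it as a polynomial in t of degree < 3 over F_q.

182367245124968 + 156465136543475*t + 140876752499891*t^2

e_{163} is bilinear + alternating on E[163], so e_{163}(8*P + 83*Q, 8*P + 124*Q) = e_{163}(P,Q)^(8*124-83*8).
So e_{163}(P,Q) = e_{163}(P',Q')^{82}, since 2*82 = 1 mod 163.
Build f_{163,P'} and f_{163,Q'} via the 8-bit ladder of 163=10100011_2; evaluate at shifted divisors; quotient in F_{197229813959891^3}.
So e_{163}(P',Q') = 5382433471563 + 80504430242596*t + 167639698221736*t^2.
Finally e_{163}(P,Q) = 182367245124968 + 156465136543475*t + 140876752499891*t^2.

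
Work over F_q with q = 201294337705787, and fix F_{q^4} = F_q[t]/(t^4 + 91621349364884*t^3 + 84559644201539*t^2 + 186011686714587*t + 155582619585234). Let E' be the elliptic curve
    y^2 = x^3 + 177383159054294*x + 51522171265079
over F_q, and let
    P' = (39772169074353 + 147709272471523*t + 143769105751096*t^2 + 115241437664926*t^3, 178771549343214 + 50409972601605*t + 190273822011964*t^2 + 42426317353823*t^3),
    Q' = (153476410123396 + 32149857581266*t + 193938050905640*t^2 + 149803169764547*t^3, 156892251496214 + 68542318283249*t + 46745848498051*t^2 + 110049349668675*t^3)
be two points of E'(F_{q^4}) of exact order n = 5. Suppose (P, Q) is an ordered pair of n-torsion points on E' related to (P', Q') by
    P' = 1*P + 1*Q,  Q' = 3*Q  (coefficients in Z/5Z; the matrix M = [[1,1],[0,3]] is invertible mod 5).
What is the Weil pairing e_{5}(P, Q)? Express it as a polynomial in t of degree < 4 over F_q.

71701636972988 + 119544368539702*t + 144320794846206*t^2 + 155197339110505*t^3

The 5-Weil pairing on E[5] over F_{201294337705787} is alternating-bilinear: e_{5}(P',Q') = e_{5}(P,Q)^det(M).
Inverting 3 mod 5: 2. Thus e_{5}(P,Q) = e(P',Q')^{2}.
Double-and-add over 101: 3-1 doublings, 2-1 additions; each step l_{T,T}/v_{2T} or l_{T,P'}/v at Q'+S for random S.
The quotient is 177683177700943 + 14530894978660*t + 75239685880794*t^2 + 137791202297919*t^3.
Thus e_{5}(P,Q) = 71701636972988 + 119544368539702*t + 144320794846206*t^2 + 155197339110505*t^3.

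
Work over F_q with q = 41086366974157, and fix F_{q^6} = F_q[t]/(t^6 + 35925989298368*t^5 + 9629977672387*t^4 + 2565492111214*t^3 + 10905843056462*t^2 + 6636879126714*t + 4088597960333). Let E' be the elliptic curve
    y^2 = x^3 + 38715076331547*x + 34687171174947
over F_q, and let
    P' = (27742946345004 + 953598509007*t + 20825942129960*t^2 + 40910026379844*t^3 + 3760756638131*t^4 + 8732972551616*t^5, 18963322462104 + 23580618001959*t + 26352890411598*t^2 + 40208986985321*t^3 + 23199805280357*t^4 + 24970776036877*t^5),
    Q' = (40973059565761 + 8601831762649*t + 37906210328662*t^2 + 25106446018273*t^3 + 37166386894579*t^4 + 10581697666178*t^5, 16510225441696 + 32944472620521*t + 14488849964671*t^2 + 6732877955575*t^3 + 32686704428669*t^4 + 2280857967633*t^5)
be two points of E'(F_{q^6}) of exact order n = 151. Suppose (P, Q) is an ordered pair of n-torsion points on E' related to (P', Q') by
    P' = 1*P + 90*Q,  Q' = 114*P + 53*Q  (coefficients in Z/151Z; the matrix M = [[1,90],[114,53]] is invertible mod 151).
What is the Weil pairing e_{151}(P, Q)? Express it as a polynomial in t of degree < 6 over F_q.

13617365872390 + 34739168663094*t + 37640999399177*t^2 + 5232031226534*t^3 + 15195028724283*t^4 + 38984928730035*t^5

Alternating bilinearity on E[151] (values in mu_{151} in F_{41086366974157^6}) gives e(P',Q') = e(P,Q)^det(M).
Hence e(P,Q) = e(P',Q')^{52} where 52 = 61^{-1} mod 151.
Double-and-add over 10010111: 8-1 doublings, 5-1 additions; each step l_{T,T}/v_{2T} or l_{T,P'}/v at Q'+S for random S.
So e_{151}(P',Q') = 22622082220350 + 14966646832842*t + 12677976283817*t^2 + 14461695878989*t^3 + 31820409175307*t^4 + 20241739607098*t^5.
Thus e_{151}(P,Q) = 13617365872390 + 34739168663094*t + 37640999399177*t^2 + 5232031226534*t^3 + 15195028724283*t^4 + 38984928730035*t^5.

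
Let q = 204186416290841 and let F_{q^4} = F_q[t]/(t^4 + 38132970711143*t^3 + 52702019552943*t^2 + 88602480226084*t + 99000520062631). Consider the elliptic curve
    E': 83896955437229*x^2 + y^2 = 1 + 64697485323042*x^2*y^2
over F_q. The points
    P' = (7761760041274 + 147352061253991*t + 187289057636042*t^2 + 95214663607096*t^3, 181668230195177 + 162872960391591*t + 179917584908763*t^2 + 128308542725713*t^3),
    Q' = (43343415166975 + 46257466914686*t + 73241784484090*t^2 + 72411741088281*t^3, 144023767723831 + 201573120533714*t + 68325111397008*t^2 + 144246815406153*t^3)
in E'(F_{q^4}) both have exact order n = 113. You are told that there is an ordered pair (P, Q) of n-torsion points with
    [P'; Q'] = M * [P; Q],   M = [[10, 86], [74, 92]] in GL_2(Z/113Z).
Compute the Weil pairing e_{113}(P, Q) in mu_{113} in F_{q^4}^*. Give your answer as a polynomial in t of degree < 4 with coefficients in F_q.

81496233312540 + 101658826514148*t + 83192426705887*t^2 + 22177169668236*t^3

e_{113}(aP+bQ,cP+dQ) = e_{113}(P,Q)^(ad-bc); with (a,b,c,d)=(10,86,74,92) this gives the det-113 law.
det M = 10*92 - 86*74 = -5444 = 93 (mod 113); 93^{-1} = 96 (mod 113).
Edwards a_E,d_E -> Montgomery A=124846286533529,B=69975196096417 -> Weierstrass 91658088539450,185505421198960 via alpha=194921087035746,beta=55846471601257.
n = 113 = (1110001)_2 (7 bits, wt 4); accumulate f_{113,P'}(Q'+S)/f_{113,P'}(S) along the 6-step ladder.
e_{113}(P',Q') = 14747109090962 + 197275335371523*t + 87642352648059*t^2 + 35912622697537*t^3.
Raise to 96: e(P,Q) = 81496233312540 + 101658826514148*t + 83192426705887*t^2 + 22177169668236*t^3 in mu_{113}.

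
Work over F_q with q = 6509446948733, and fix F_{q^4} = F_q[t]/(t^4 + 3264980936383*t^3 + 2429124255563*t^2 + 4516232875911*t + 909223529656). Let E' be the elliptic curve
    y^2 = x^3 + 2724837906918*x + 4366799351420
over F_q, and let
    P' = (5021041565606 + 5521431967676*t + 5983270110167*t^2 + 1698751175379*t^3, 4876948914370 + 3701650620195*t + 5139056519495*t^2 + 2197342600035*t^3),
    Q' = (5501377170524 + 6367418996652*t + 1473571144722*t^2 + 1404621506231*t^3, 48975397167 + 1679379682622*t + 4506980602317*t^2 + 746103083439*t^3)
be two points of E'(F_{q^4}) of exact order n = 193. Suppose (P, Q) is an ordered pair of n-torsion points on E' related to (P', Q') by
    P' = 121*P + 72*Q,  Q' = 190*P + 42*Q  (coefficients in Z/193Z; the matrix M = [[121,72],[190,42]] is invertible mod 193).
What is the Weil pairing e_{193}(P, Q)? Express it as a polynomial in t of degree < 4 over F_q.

Alternating bilinearity on E[193] (values in mu_{193} in F_{6509446948733^4}) gives e(P',Q') = e(P,Q)^det(M).
So e_{193}(P,Q) = e_{193}(P',Q')^{71}, since 87*71 = 1 mod 193.
Run Miller on y^2=x^3+2724837906918*x+4366799351420 over F_{6509446948733}: ladder 11000001 (8 bits); e = f_P(D_Q)/f_Q(D_P).
e_{193}(P',Q') = 2756529347233 + 159236765638*t + 2158271736565*t^2 + 4391251943654*t^3.
Finally e_{193}(P,Q) = 1786236524379 + 4445742923802*t + 687493185591*t^2 + 4719575144512*t^3.

1786236524379 + 4445742923802*t + 687493185591*t^2 + 4719575144512*t^3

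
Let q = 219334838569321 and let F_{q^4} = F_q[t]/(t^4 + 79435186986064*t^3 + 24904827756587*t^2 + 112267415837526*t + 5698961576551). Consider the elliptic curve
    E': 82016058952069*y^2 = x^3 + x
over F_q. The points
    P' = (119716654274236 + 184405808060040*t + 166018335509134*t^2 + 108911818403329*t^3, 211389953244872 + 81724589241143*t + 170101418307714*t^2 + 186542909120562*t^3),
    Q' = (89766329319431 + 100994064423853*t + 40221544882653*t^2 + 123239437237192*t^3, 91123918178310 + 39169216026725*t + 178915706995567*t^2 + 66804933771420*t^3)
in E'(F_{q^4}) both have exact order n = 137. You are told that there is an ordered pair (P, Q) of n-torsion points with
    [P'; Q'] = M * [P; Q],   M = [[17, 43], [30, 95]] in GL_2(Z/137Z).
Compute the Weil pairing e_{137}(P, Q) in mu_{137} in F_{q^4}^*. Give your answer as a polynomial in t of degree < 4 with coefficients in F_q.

Under M = [[17,43],[30,95]] in GL_2(Z/137), e_{137}(P',Q') = e_{137}(P,Q)^(17*95-43*30 mod 137).
Inverting 51 mod 137: 43. Thus e_{137}(P,Q) = e(P',Q')^{43}.
Set x_W=67882707425901*u, y_W=67882707425901*v; then E': y_W^2=x_W^3+81056597612534*x_W.
Double-and-add over 10001001: 8-1 doublings, 3-1 additions; each step l_{T,T}/v_{2T} or l_{T,P'}/v at Q'+S for random S.
The quotient is 143793540920226 + 82309304184995*t + 76301905966390*t^2 + 150403161796003*t^3.
Raise to 43: e(P,Q) = 76805602601939 + 135829314321042*t + 37450040506248*t^2 + 43313757330043*t^3 in mu_{137}.

76805602601939 + 135829314321042*t + 37450040506248*t^2 + 43313757330043*t^3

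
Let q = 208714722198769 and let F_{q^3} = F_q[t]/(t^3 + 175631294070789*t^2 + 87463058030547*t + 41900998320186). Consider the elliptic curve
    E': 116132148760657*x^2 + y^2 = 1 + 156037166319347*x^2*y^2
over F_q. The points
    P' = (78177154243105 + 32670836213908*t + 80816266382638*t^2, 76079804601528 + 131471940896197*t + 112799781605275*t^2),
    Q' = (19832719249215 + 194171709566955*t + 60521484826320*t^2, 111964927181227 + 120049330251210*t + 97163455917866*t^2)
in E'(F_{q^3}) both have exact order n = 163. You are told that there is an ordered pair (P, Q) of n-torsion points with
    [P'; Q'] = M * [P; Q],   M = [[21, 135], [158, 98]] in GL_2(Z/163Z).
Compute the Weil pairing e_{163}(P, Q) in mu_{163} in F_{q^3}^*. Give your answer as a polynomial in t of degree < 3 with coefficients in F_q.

182060582403828 + 160550559762707*t + 8179929493147*t^2

Since e_{163}(P,P)=e_{163}(Q,Q)=1 and e_{163}(Q,P)=e_{163}(P,Q)^{-1}, expanding e_{163}(21*P + 135*Q,158*P + 98*Q) leaves e(P,Q)^det(M).
det M = 21*98 - 135*158 = -19272 = 125 (mod 163); 125^{-1} = 30 (mod 163).
Edwards->Montgomery: u=(1+y)/(1-y), v=u/x -> 23884231920779v^2=u^3+125886525883180u^2+u; then x_W=94381106709712u+45361552513334: y^2=x^3+127353143563533*x+35426931830956.
Build f_{163,P'} and f_{163,Q'} via the 8-bit ladder of 163=10100011_2; evaluate at shifted divisors; quotient in F_{208714722198769^3}.
So e_{163}(P',Q') = 47915484490011 + 98986328091544*t + 180447560083595*t^2.
(47915484490011 + 98986328091544*t + 180447560083595*t^2)^{30} mod (208714722198769,f) = 182060582403828 + 160550559762707*t + 8179929493147*t^2.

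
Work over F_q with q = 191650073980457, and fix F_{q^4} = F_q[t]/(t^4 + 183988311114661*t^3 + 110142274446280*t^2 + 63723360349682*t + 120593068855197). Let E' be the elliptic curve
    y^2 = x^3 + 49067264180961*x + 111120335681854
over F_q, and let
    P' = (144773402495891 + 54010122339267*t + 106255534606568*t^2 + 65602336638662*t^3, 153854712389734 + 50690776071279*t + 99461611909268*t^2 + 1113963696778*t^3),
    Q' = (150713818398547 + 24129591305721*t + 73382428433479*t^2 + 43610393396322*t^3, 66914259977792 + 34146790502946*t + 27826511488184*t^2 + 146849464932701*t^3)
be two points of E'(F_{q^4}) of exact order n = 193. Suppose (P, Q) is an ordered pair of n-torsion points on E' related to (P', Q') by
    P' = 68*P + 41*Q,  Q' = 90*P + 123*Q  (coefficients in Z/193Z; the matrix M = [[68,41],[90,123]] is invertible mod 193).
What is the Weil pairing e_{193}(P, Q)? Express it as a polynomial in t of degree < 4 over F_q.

71625081794010 + 66556416020616*t + 82613522552209*t^2 + 141108646938461*t^3

The 193-Weil pairing on E[193] over F_{191650073980457} is alternating-bilinear: e_{193}(P',Q') = e_{193}(P,Q)^det(M).
Hence e(P,Q) = e(P',Q')^{23} where 23 = 42^{-1} mod 193.
Miller loop for e_{193} over F_{191650073980457^4}: bits of 193 = 11000001; 7 double steps + 2 add steps, l/v at each.
f_P(D_Q)/f_Q(D_P) = 10402427247789 + 147555837376844*t + 46442712987277*t^2 + 30182378705471*t^3.
(10402427247789 + 147555837376844*t + 46442712987277*t^2 + 30182378705471*t^3)^{23} mod (191650073980457,f) = 71625081794010 + 66556416020616*t + 82613522552209*t^2 + 141108646938461*t^3.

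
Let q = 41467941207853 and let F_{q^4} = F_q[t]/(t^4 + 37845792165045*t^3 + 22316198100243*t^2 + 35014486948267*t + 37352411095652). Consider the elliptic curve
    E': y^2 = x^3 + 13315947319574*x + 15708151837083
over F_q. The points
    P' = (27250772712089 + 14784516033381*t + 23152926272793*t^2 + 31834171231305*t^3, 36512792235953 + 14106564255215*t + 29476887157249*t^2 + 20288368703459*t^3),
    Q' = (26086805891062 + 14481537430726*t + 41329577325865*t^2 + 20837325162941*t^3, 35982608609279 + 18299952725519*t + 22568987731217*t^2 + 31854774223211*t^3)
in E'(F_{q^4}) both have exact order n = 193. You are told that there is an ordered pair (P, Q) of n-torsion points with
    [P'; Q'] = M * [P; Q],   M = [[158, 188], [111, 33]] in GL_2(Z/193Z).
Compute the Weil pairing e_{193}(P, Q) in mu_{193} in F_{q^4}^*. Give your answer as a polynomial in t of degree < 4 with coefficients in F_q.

e_{193} is bilinear + alternating on E[193], so e_{193}(158*P + 188*Q, 111*P + 33*Q) = e_{193}(P,Q)^(158*33-188*111).
Inverting 172 mod 193: 147. Thus e_{193}(P,Q) = e(P',Q')^{147}.
n = 193 = (11000001)_2 (8 bits, wt 3); accumulate f_{193,P'}(Q'+S)/f_{193,P'}(S) along the 7-step ladder.
Miller gives e_{193}(P',Q') = 2818319859031 + 19404283994466*t + 4186582857185*t^2 + 5720021103049*t^3 in F_{41467941207853^4}.
(2818319859031 + 19404283994466*t + 4186582857185*t^2 + 5720021103049*t^3)^{147} mod (41467941207853,f) = 32296327547507 + 29399029024141*t + 23488590349400*t^2 + 755130235308*t^3.

32296327547507 + 29399029024141*t + 23488590349400*t^2 + 755130235308*t^3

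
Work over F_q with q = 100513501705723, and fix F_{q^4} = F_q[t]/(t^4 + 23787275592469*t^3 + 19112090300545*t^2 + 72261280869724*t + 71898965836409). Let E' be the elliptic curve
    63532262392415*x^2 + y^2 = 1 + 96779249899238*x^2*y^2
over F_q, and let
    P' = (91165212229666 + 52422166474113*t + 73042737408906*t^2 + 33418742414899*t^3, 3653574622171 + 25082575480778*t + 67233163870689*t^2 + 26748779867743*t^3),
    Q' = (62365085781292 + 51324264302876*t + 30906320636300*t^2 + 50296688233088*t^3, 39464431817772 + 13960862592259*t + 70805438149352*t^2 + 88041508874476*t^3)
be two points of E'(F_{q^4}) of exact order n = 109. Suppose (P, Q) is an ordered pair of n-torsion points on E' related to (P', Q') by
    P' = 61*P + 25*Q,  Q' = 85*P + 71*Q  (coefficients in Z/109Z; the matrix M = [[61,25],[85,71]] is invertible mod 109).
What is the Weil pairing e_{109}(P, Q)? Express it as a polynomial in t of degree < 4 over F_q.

65313402086150 + 61123215402125*t + 81011990094507*t^2 + 65601863037484*t^3

e_{109}(aP+bQ,cP+dQ) = e_{109}(P,Q)^(ad-bc); with (a,b,c,d)=(61,25,85,71) this gives the det-109 law.
Hence e(P,Q) = e(P',Q')^{21} where 21 = 26^{-1} mod 109.
Edwards->Montgomery: u=(1+y)/(1-y), v=u/x -> 7374457218825v^2=u^3+10249453960473u^2+u; then x_W=16816628549725u+9966335097655: y^2=x^3+98645703802485*x+59819652491655.
Build f_{109,P'} and f_{109,Q'} via the 7-bit ladder of 109=1101101_2; evaluate at shifted divisors; quotient in F_{100513501705723^4}.
Miller gives e_{109}(P',Q') = 64052509032035 + 30422914483710*t + 35315397512274*t^2 + 65009284798439*t^3 in F_{100513501705723^4}.
(64052509032035 + 30422914483710*t + 35315397512274*t^2 + 65009284798439*t^3)^{21} mod (100513501705723,f) = 65313402086150 + 61123215402125*t + 81011990094507*t^2 + 65601863037484*t^3.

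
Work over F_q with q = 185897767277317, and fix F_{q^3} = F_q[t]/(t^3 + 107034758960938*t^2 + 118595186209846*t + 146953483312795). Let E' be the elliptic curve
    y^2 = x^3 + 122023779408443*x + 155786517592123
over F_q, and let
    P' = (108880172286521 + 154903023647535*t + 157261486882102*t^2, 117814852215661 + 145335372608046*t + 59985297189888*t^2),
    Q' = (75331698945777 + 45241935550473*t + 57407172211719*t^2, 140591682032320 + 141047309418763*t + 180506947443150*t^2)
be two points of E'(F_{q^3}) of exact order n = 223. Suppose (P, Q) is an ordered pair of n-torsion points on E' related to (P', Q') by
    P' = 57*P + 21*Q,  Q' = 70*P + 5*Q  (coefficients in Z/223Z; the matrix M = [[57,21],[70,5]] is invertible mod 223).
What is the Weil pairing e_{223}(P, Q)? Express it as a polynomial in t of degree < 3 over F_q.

Under M = [[57,21],[70,5]] in GL_2(Z/223), e_{223}(P',Q') = e_{223}(P,Q)^(57*5-21*70 mod 223).
Inverting 153 mod 223: 86. Thus e_{223}(P,Q) = e(P',Q')^{86}.
Miller loop for e_{223} over F_{185897767277317^3}: bits of 223 = 11011111; 7 double steps + 6 add steps, l/v at each.
So e_{223}(P',Q') = 105338387732269 + 18990877268243*t + 28655044904648*t^2.
Raise to 86: e(P,Q) = 78126955924868 + 36457086037680*t + 183834031173088*t^2 in mu_{223}.

78126955924868 + 36457086037680*t + 183834031173088*t^2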